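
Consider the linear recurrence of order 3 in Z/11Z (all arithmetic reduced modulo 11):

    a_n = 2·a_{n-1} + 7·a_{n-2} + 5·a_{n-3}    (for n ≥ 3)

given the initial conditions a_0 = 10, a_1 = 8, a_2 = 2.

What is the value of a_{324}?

a_3 = 2·2 + 7·8 + 5·10 = 0
a_4 = 2·0 + 7·2 + 5·8 = 10
a_5 = 2·10 + 7·0 + 5·2 = 8
a_6 = 2·8 + 7·10 + 5·0 = 9
a_7 = 2·9 + 7·8 + 5·10 = 3
a_8 = 2·3 + 7·9 + 5·8 = 10
a_9 = 2·10 + 7·3 + 5·9 = 9
a_10 = 2·9 + 7·10 + 5·3 = 4
a_11 = 2·4 + 7·9 + 5·10 = 0
a_12 = 2·0 + 7·4 + 5·9 = 7
a_13 = 2·7 + 7·0 + 5·4 = 1
a_14 = 2·1 + 7·7 + 5·0 = 7
a_15 = 2·7 + 7·1 + 5·7 = 1
a_16 = 2·1 + 7·7 + 5·1 = 1
a_17 = 2·1 + 7·1 + 5·7 = 0
a_18 = 2·0 + 7·1 + 5·1 = 1
a_19 = 2·1 + 7·0 + 5·1 = 7
a_20 = 2·7 + 7·1 + 5·0 = 10
a_21 = 2·10 + 7·7 + 5·1 = 8
a_22 = 2·8 + 7·10 + 5·7 = 0
a_23 = 2·0 + 7·8 + 5·10 = 7
a_24 = 2·7 + 7·0 + 5·8 = 10
a_25 = 2·10 + 7·7 + 5·0 = 3
a_26 = 2·3 + 7·10 + 5·7 = 1
a_27 = 2·1 + 7·3 + 5·10 = 7
a_28 = 2·7 + 7·1 + 5·3 = 3
a_29 = 2·3 + 7·7 + 5·1 = 5
a_30 = 2·5 + 7·3 + 5·7 = 0
a_31 = 2·0 + 7·5 + 5·3 = 6
a_32 = 2·6 + 7·0 + 5·5 = 4
a_33 = 2·4 + 7·6 + 5·0 = 6
a_34 = 2·6 + 7·4 + 5·6 = 4
a_35 = 2·4 + 7·6 + 5·4 = 4
a_36 = 2·4 + 7·4 + 5·6 = 0
a_37 = 2·0 + 7·4 + 5·4 = 4
a_38 = 2·4 + 7·0 + 5·4 = 6
a_39 = 2·6 + 7·4 + 5·0 = 7
a_40 = 2·7 + 7·6 + 5·4 = 10
a_41 = 2·10 + 7·7 + 5·6 = 0
a_42 = 2·0 + 7·10 + 5·7 = 6
a_43 = 2·6 + 7·0 + 5·10 = 7
a_44 = 2·7 + 7·6 + 5·0 = 1
a_45 = 2·1 + 7·7 + 5·6 = 4
a_46 = 2·4 + 7·1 + 5·7 = 6
a_47 = 2·6 + 7·4 + 5·1 = 1
a_48 = 2·1 + 7·6 + 5·4 = 9
a_49 = 2·9 + 7·1 + 5·6 = 0
a_50 = 2·0 + 7·9 + 5·1 = 2
a_51 = 2·2 + 7·0 + 5·9 = 5
a_52 = 2·5 + 7·2 + 5·0 = 2
a_53 = 2·2 + 7·5 + 5·2 = 5
a_54 = 2·5 + 7·2 + 5·5 = 5
a_55 = 2·5 + 7·5 + 5·2 = 0
a_56 = 2·0 + 7·5 + 5·5 = 5
a_57 = 2·5 + 7·0 + 5·5 = 2
a_58 = 2·2 + 7·5 + 5·0 = 6
a_59 = 2·6 + 7·2 + 5·5 = 7
a_60 = 2·7 + 7·6 + 5·2 = 0
a_61 = 2·0 + 7·7 + 5·6 = 2
a_62 = 2·2 + 7·0 + 5·7 = 6
a_63 = 2·6 + 7·2 + 5·0 = 4
a_64 = 2·4 + 7·6 + 5·2 = 5
a_65 = 2·5 + 7·4 + 5·6 = 2
a_66 = 2·2 + 7·5 + 5·4 = 4
a_67 = 2·4 + 7·2 + 5·5 = 3
a_68 = 2·3 + 7·4 + 5·2 = 0
a_69 = 2·0 + 7·3 + 5·4 = 8
a_70 = 2·8 + 7·0 + 5·3 = 9
a_71 = 2·9 + 7·8 + 5·0 = 8
a_72 = 2·8 + 7·9 + 5·8 = 9
a_73 = 2·9 + 7·8 + 5·9 = 9
a_74 = 2·9 + 7·9 + 5·8 = 0
a_75 = 2·0 + 7·9 + 5·9 = 9
a_76 = 2·9 + 7·0 + 5·9 = 8
a_77 = 2·8 + 7·9 + 5·0 = 2
a_78 = 2·2 + 7·8 + 5·9 = 6
a_79 = 2·6 + 7·2 + 5·8 = 0
a_80 = 2·0 + 7·6 + 5·2 = 8
a_81 = 2·8 + 7·0 + 5·6 = 2
a_82 = 2·2 + 7·8 + 5·0 = 5
a_83 = 2·5 + 7·2 + 5·8 = 9
a_84 = 2·9 + 7·5 + 5·2 = 8
a_85 = 2·8 + 7·9 + 5·5 = 5
a_86 = 2·5 + 7·8 + 5·9 = 1
a_87 = 2·1 + 7·5 + 5·8 = 0
a_88 = 2·0 + 7·1 + 5·5 = 10
a_89 = 2·10 + 7·0 + 5·1 = 3
a_90 = 2·3 + 7·10 + 5·0 = 10
a_91 = 2·10 + 7·3 + 5·10 = 3
a_92 = 2·3 + 7·10 + 5·3 = 3
a_93 = 2·3 + 7·3 + 5·10 = 0
a_94 = 2·0 + 7·3 + 5·3 = 3
a_95 = 2·3 + 7·0 + 5·3 = 10
a_96 = 2·10 + 7·3 + 5·0 = 8
a_97 = 2·8 + 7·10 + 5·3 = 2
(a_95, a_96, a_97) = (10, 8, 2) = (a_0, a_1, a_2), so the sequence has period 95.
324 ≡ 39 (mod 95), hence a_324 = a_39 = 7.

7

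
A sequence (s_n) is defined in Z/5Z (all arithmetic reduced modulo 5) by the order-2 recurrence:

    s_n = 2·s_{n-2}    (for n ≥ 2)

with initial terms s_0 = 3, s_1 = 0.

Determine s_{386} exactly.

s_2 = 0·0 + 2·3 = 1
s_3 = 0·1 + 2·0 = 0
s_4 = 0·0 + 2·1 = 2
s_5 = 0·2 + 2·0 = 0
s_6 = 0·0 + 2·2 = 4
s_7 = 0·4 + 2·0 = 0
s_8 = 0·0 + 2·4 = 3
s_9 = 0·3 + 2·0 = 0
(s_8, s_9) = (3, 0) = (s_0, s_1), so the sequence has period 8.
386 ≡ 2 (mod 8), hence s_386 = s_2 = 1.

1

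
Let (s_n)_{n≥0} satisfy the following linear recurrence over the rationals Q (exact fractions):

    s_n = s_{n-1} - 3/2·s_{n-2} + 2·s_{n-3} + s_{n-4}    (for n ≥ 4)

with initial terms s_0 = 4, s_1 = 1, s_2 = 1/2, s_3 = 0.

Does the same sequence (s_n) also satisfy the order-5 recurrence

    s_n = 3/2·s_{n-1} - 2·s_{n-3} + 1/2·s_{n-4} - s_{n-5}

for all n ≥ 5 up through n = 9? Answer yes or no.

Terms s_0..s_9: 4, 1, 1/2, 0, 21/4, 29/4, -1/8, -1/2, 311/16, 435/16
n=5: candidate gives 27/8, actual s_5 = 29/4 ✗

no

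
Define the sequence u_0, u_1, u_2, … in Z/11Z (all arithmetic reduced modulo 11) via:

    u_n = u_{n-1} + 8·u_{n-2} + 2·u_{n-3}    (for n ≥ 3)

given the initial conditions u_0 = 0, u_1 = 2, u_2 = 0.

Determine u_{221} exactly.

10

u_3 = 1·0 + 8·2 + 2·0 = 5
u_4 = 1·5 + 8·0 + 2·2 = 9
u_5 = 1·9 + 8·5 + 2·0 = 5
u_6 = 1·5 + 8·9 + 2·5 = 10
u_7 = 1·10 + 8·5 + 2·9 = 2
u_8 = 1·2 + 8·10 + 2·5 = 4
Continuing the recurrence:
  u_9 = 7;  u_10 = 10;  u_11 = 8;  u_12 = 3;  u_13 = 10;  u_14 = 6
  u_15 = 4;  u_16 = 6;  u_17 = 6;  u_18 = 7;  u_19 = 1;  u_20 = 3
  u_21 = 3;  u_22 = 7;  u_23 = 4;  u_24 = 0;  u_25 = 2;  u_26 = 10
  u_27 = 4;  u_28 = 0;  u_29 = 8;  u_30 = 5;  u_31 = 3;  u_32 = 4
  u_33 = 5;  u_34 = 10;  u_35 = 3;  u_36 = 5;  u_37 = 5;  u_38 = 7
  u_39 = 2;  u_40 = 2;  u_41 = 10;  u_42 = 8;  u_43 = 4;  u_44 = 0
  u_45 = 4;  u_46 = 1;  u_47 = 0;  u_48 = 5;  u_49 = 7;  u_50 = 3
  u_51 = 3;  u_52 = 8;  u_53 = 5;  u_54 = 9;  u_55 = 10;  u_56 = 4
  u_57 = 3;  u_58 = 0;  u_59 = 10;  u_60 = 5;  u_61 = 8;  u_62 = 2
  u_63 = 10;  u_64 = 9;  u_65 = 5;  u_66 = 9;  u_67 = 1;  u_68 = 6
  u_69 = 10;  u_70 = 5;  u_71 = 9;  u_72 = 3;  u_73 = 8;  u_74 = 6
  u_75 = 10;  u_76 = 8;  u_77 = 1;  u_78 = 8;  u_79 = 10;  u_80 = 10
  u_81 = 7;  u_82 = 8;  u_83 = 7;  u_84 = 8;  u_85 = 3;  u_86 = 4
  u_87 = 0;  u_88 = 5;  u_89 = 2;  u_90 = 9;  u_91 = 2;  u_92 = 1
  u_93 = 2;  u_94 = 3;  u_95 = 10;  u_96 = 5;  u_97 = 3;  u_98 = 8
  u_99 = 9;  u_100 = 2;  u_101 = 2;  u_102 = 3;  u_103 = 1;  u_104 = 7
  u_105 = 10;  u_106 = 2;  u_107 = 8;  u_108 = 0;  u_109 = 2;  u_110 = 7
  u_111 = 1;  u_112 = 6;  u_113 = 6;  u_114 = 1;  u_115 = 6;  u_116 = 4
  u_117 = 10;  u_118 = 10;  u_119 = 10;  u_120 = 0;  u_121 = 1;  u_122 = 10
  u_123 = 7;  u_124 = 1;  u_125 = 0;  u_126 = 0;  u_127 = 2;  u_128 = 2
  u_129 = 7;  u_130 = 5;  u_131 = 10;  u_132 = 9;  u_133 = 0;  u_134 = 4
  u_135 = 0;  u_136 = 10;  u_137 = 7;  u_138 = 10;  u_139 = 9;  u_140 = 4
  u_141 = 8;  u_142 = 3;  u_143 = 9;  u_144 = 5;  u_145 = 6;  u_146 = 9
  u_147 = 1;  u_148 = 8;  u_149 = 1;  u_150 = 1;  u_151 = 3;  u_152 = 2
  u_153 = 6;  u_154 = 6;  u_155 = 3;  u_156 = 8;  u_157 = 0;  u_158 = 4
  u_159 = 9;  u_160 = 8;  u_161 = 0;  u_162 = 5;  u_163 = 10;  u_164 = 6
  u_165 = 8;  u_166 = 10;  u_167 = 9;  u_168 = 6;  u_169 = 10;  u_170 = 10
  u_171 = 3;  u_172 = 4;  u_173 = 4;  u_174 = 9;  u_175 = 5;  u_176 = 8
  u_177 = 0;  u_178 = 8;  u_179 = 2;  u_180 = 0;  u_181 = 10;  u_182 = 3
  u_183 = 6;  u_184 = 6;  u_185 = 5;  u_186 = 10;  u_187 = 7;  u_188 = 9
  u_189 = 8;  u_190 = 6;  u_191 = 0;  u_192 = 9;  u_193 = 10;  u_194 = 5
  u_195 = 4;  u_196 = 9;  u_197 = 7;  u_198 = 10;  u_199 = 7;  u_200 = 2
  u_201 = 1;  u_202 = 9;  u_203 = 10;  u_204 = 7;  u_205 = 6;  u_206 = 5
  u_207 = 1;  u_208 = 9;  u_209 = 5;  u_210 = 2;  u_211 = 5;  u_212 = 9
  u_213 = 9;  u_214 = 3;  u_215 = 5;  u_216 = 3;  u_217 = 5;  u_218 = 6
  u_219 = 8
u_220 = 1·8 + 8·6 + 2·5 = 0
u_221 = 1·0 + 8·8 + 2·6 = 10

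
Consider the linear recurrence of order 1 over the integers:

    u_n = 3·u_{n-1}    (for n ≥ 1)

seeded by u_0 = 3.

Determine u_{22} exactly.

u_1 = 3·3 = 9
u_2 = 3·9 = 27
u_3 = 3·27 = 81
u_4 = 3·81 = 243
u_5 = 3·243 = 729
u_6 = 3·729 = 2187
u_7 = 3·2187 = 6561
u_8 = 3·6561 = 19683
u_9 = 3·19683 = 59049
u_10 = 3·59049 = 177147
u_11 = 3·177147 = 531441
u_12 = 3·531441 = 1594323
u_13 = 3·1594323 = 4782969
u_14 = 3·4782969 = 14348907
u_15 = 3·14348907 = 43046721
u_16 = 3·43046721 = 129140163
u_17 = 3·129140163 = 387420489
u_18 = 3·387420489 = 1162261467
u_19 = 3·1162261467 = 3486784401
u_20 = 3·3486784401 = 10460353203
u_21 = 3·10460353203 = 31381059609
u_22 = 3·31381059609 = 94143178827

94143178827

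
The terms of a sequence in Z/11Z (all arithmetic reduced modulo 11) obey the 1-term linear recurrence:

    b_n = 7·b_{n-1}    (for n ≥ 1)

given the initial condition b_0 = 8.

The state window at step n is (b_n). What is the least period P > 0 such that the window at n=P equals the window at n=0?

10

n=0: window = (8)
n=1: window = (1)
n=2: window = (7)
n=3: window = (5)
n=4: window = (2)
n=5: window = (3)
n=6: window = (10)
n=7: window = (4)
n=8: window = (6)
n=9: window = (9)
n=10: window = (8)
window at n=10 equals window at n=0 → period = 10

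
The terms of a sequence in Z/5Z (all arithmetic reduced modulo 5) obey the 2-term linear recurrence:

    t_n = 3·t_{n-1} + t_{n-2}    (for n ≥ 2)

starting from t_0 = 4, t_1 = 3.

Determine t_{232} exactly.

t_2 = 3·3 + 1·4 = 3
t_3 = 3·3 + 1·3 = 2
t_4 = 3·2 + 1·3 = 4
t_5 = 3·4 + 1·2 = 4
t_6 = 3·4 + 1·4 = 1
t_7 = 3·1 + 1·4 = 2
t_8 = 3·2 + 1·1 = 2
t_9 = 3·2 + 1·2 = 3
t_10 = 3·3 + 1·2 = 1
t_11 = 3·1 + 1·3 = 1
t_12 = 3·1 + 1·1 = 4
t_13 = 3·4 + 1·1 = 3
(t_12, t_13) = (4, 3) = (t_0, t_1), so the sequence has period 12.
232 ≡ 4 (mod 12), hence t_232 = t_4 = 4.

4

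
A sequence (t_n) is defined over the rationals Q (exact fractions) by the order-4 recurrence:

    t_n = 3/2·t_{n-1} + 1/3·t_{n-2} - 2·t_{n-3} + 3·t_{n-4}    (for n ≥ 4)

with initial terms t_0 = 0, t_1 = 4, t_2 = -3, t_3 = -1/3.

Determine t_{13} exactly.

t_4 = 3/2·-1/3 + 1/3·-3 + -2·4 + 3·0 = -19/2
t_5 = 3/2·-19/2 + 1/3·-1/3 + -2·-3 + 3·4 = 131/36
t_6 = 3/2·131/36 + 1/3·-19/2 + -2·-1/3 + 3·-3 = -145/24
t_7 = 3/2·-145/24 + 1/3·131/36 + -2·-19/2 + 3·-1/3 = 4385/432
t_8 = 3/2·4385/432 + 1/3·-145/24 + -2·131/36 + 3·-19/2 = -6499/288
t_9 = 3/2·-6499/288 + 1/3·4385/432 + -2·-145/24 + 3·131/36 = -38701/5184
t_10 = 3/2·-38701/5184 + 1/3·-6499/288 + -2·4385/432 + 3·-145/24 = -197497/3456
t_11 = 3/2·-197497/3456 + 1/3·-38701/5184 + -2·-6499/288 + 3·4385/432 = -785335/62208
t_12 = 3/2·-785335/62208 + 1/3·-197497/3456 + -2·-38701/5184 + 3·-6499/288 = -3763675/41472
t_13 = 3/2·-3763675/41472 + 1/3·-785335/62208 + -2·-197497/3456 + 3·-38701/5184 = -36160693/746496

-36160693/746496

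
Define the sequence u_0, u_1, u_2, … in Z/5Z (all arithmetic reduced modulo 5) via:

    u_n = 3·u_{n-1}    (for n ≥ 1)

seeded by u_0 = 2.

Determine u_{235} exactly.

4

u_1 = 3·2 = 1
u_2 = 3·1 = 3
u_3 = 3·3 = 4
u_4 = 3·4 = 2
(u_4) = (2) = (u_0), so the sequence has period 4.
235 ≡ 3 (mod 4), hence u_235 = u_3 = 4.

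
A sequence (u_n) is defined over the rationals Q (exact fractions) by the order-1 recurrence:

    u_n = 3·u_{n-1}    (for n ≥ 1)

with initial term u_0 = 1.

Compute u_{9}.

u_1 = 3·1 = 3
u_2 = 3·3 = 9
u_3 = 3·9 = 27
u_4 = 3·27 = 81
u_5 = 3·81 = 243
u_6 = 3·243 = 729
u_7 = 3·729 = 2187
u_8 = 3·2187 = 6561
u_9 = 3·6561 = 19683

19683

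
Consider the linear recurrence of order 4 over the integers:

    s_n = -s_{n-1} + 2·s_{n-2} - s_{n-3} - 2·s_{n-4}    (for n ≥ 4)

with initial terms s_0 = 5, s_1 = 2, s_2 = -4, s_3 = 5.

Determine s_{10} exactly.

-1297

s_4 = -1·5 + 2·-4 + -1·2 + -2·5 = -25
s_5 = -1·-25 + 2·5 + -1·-4 + -2·2 = 35
s_6 = -1·35 + 2·-25 + -1·5 + -2·-4 = -82
s_7 = -1·-82 + 2·35 + -1·-25 + -2·5 = 167
s_8 = -1·167 + 2·-82 + -1·35 + -2·-25 = -316
s_9 = -1·-316 + 2·167 + -1·-82 + -2·35 = 662
s_10 = -1·662 + 2·-316 + -1·167 + -2·-82 = -1297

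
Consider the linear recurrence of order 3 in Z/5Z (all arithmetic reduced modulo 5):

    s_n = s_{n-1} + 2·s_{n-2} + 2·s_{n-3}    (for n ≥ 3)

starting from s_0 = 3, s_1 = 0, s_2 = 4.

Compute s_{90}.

2

s_3 = 1·4 + 2·0 + 2·3 = 0
s_4 = 1·0 + 2·4 + 2·0 = 3
s_5 = 1·3 + 2·0 + 2·4 = 1
s_6 = 1·1 + 2·3 + 2·0 = 2
s_7 = 1·2 + 2·1 + 2·3 = 0
s_8 = 1·0 + 2·2 + 2·1 = 1
s_9 = 1·1 + 2·0 + 2·2 = 0
s_10 = 1·0 + 2·1 + 2·0 = 2
s_11 = 1·2 + 2·0 + 2·1 = 4
s_12 = 1·4 + 2·2 + 2·0 = 3
s_13 = 1·3 + 2·4 + 2·2 = 0
s_14 = 1·0 + 2·3 + 2·4 = 4
(s_12, s_13, s_14) = (3, 0, 4) = (s_0, s_1, s_2), so the sequence has period 12.
90 ≡ 6 (mod 12), hence s_90 = s_6 = 2.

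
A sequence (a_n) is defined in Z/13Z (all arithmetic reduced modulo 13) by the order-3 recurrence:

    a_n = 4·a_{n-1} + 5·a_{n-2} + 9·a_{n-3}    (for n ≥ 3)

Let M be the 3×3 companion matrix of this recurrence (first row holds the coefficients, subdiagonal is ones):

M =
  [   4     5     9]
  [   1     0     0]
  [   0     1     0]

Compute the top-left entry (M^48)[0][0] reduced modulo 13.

(M^48)[0][0] is the top entry after applying M 48 times to the unit state (1, 0, 0). Equivalently it is h_{50} for the auxiliary sequence (h_n) obeying the same recurrence with h_2 = 1 and h_i = 0 for 0 ≤ i < 2:
h_3 = 4·1 + 5·0 + 9·0 = 4
h_4 = 4·4 + 5·1 + 9·0 = 8
h_5 = 4·8 + 5·4 + 9·1 = 9
h_6 = 4·9 + 5·8 + 9·4 = 8
h_7 = 4·8 + 5·9 + 9·8 = 6
h_8 = 4·6 + 5·8 + 9·9 = 2
h_9 = 4·2 + 5·6 + 9·8 = 6
h_10 = 4·6 + 5·2 + 9·6 = 10
h_11 = 4·10 + 5·6 + 9·2 = 10
h_12 = 4·10 + 5·10 + 9·6 = 1
h_13 = 4·1 + 5·10 + 9·10 = 1
h_14 = 4·1 + 5·1 + 9·10 = 8
h_15 = 4·8 + 5·1 + 9·1 = 7
h_16 = 4·7 + 5·8 + 9·1 = 12
h_17 = 4·12 + 5·7 + 9·8 = 12
h_18 = 4·12 + 5·12 + 9·7 = 2
h_19 = 4·2 + 5·12 + 9·12 = 7
h_20 = 4·7 + 5·2 + 9·12 = 3
h_21 = 4·3 + 5·7 + 9·2 = 0
h_22 = 4·0 + 5·3 + 9·7 = 0
h_23 = 4·0 + 5·0 + 9·3 = 1
(h_21, h_22, h_23) = (0, 0, 1) = (h_0, h_1, h_2), so the sequence has period 21.
50 ≡ 8 (mod 21), hence h_50 = h_8 = 2.

2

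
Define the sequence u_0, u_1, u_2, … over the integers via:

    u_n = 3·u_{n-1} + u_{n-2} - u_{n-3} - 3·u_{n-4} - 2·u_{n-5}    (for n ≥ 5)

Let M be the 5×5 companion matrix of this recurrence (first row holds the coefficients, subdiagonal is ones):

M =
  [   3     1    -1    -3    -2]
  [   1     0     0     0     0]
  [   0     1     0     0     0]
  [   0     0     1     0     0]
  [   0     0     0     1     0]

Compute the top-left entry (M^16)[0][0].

78147525

(M^16)[0][0] is the top entry after applying M 16 times to the unit state (1, 0, 0, 0, 0). Equivalently it is h_{20} for the auxiliary sequence (h_n) obeying the same recurrence with h_4 = 1 and h_i = 0 for 0 ≤ i < 4:
h_5 = 3·1 + 1·0 + -1·0 + -3·0 + -2·0 = 3
h_6 = 3·3 + 1·1 + -1·0 + -3·0 + -2·0 = 10
h_7 = 3·10 + 1·3 + -1·1 + -3·0 + -2·0 = 32
h_8 = 3·32 + 1·10 + -1·3 + -3·1 + -2·0 = 100
h_9 = 3·100 + 1·32 + -1·10 + -3·3 + -2·1 = 311
h_10 = 3·311 + 1·100 + -1·32 + -3·10 + -2·3 = 965
h_11 = 3·965 + 1·311 + -1·100 + -3·32 + -2·10 = 2990
h_12 = 3·2990 + 1·965 + -1·311 + -3·100 + -2·32 = 9260
h_13 = 3·9260 + 1·2990 + -1·965 + -3·311 + -2·100 = 28672
h_14 = 3·28672 + 1·9260 + -1·2990 + -3·965 + -2·311 = 88769
h_15 = 3·88769 + 1·28672 + -1·9260 + -3·2990 + -2·965 = 274819
h_16 = 3·274819 + 1·88769 + -1·28672 + -3·9260 + -2·2990 = 850794
h_17 = 3·850794 + 1·274819 + -1·88769 + -3·28672 + -2·9260 = 2633896
h_18 = 3·2633896 + 1·850794 + -1·274819 + -3·88769 + -2·28672 = 8154012
h_19 = 3·8154012 + 1·2633896 + -1·850794 + -3·274819 + -2·88769 = 25243143
h_20 = 3·25243143 + 1·8154012 + -1·2633896 + -3·850794 + -2·274819 = 78147525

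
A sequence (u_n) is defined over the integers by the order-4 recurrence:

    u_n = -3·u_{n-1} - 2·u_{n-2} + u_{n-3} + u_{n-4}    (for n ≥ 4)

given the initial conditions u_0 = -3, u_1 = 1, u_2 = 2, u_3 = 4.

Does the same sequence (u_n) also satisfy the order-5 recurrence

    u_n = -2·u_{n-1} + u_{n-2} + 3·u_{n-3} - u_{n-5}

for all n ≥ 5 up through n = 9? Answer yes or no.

yes

Terms u_0..u_9: -3, 1, 2, 4, -18, 49, -105, 203, -368, 642
n=5: candidate gives 49, actual u_5 = 49 ✓
n=6: candidate gives -105, actual u_6 = -105 ✓
n=7: candidate gives 203, actual u_7 = 203 ✓
n=8: candidate gives -368, actual u_8 = -368 ✓
n=9: candidate gives 642, actual u_9 = 642 ✓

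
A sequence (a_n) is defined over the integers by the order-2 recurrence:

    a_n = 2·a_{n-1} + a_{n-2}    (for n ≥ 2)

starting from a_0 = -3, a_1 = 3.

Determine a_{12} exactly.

24357

a_2 = 2·3 + 1·-3 = 3
a_3 = 2·3 + 1·3 = 9
a_4 = 2·9 + 1·3 = 21
a_5 = 2·21 + 1·9 = 51
a_6 = 2·51 + 1·21 = 123
a_7 = 2·123 + 1·51 = 297
a_8 = 2·297 + 1·123 = 717
a_9 = 2·717 + 1·297 = 1731
a_10 = 2·1731 + 1·717 = 4179
a_11 = 2·4179 + 1·1731 = 10089
a_12 = 2·10089 + 1·4179 = 24357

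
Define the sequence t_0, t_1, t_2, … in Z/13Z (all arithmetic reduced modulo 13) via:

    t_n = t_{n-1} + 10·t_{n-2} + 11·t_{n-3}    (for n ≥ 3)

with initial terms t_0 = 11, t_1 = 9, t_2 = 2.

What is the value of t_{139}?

t_3 = 1·2 + 10·9 + 11·11 = 5
t_4 = 1·5 + 10·2 + 11·9 = 7
t_5 = 1·7 + 10·5 + 11·2 = 1
t_6 = 1·1 + 10·7 + 11·5 = 9
t_7 = 1·9 + 10·1 + 11·7 = 5
t_8 = 1·5 + 10·9 + 11·1 = 2
t_9 = 1·2 + 10·5 + 11·9 = 8
t_10 = 1·8 + 10·2 + 11·5 = 5
t_11 = 1·5 + 10·8 + 11·2 = 3
t_12 = 1·3 + 10·5 + 11·8 = 11
t_13 = 1·11 + 10·3 + 11·5 = 5
t_14 = 1·5 + 10·11 + 11·3 = 5
t_15 = 1·5 + 10·5 + 11·11 = 7
t_16 = 1·7 + 10·5 + 11·5 = 8
t_17 = 1·8 + 10·7 + 11·5 = 3
t_18 = 1·3 + 10·8 + 11·7 = 4
t_19 = 1·4 + 10·3 + 11·8 = 5
t_20 = 1·5 + 10·4 + 11·3 = 0
t_21 = 1·0 + 10·5 + 11·4 = 3
t_22 = 1·3 + 10·0 + 11·5 = 6
t_23 = 1·6 + 10·3 + 11·0 = 10
t_24 = 1·10 + 10·6 + 11·3 = 12
t_25 = 1·12 + 10·10 + 11·6 = 9
t_26 = 1·9 + 10·12 + 11·10 = 5
t_27 = 1·5 + 10·9 + 11·12 = 6
t_28 = 1·6 + 10·5 + 11·9 = 12
t_29 = 1·12 + 10·6 + 11·5 = 10
t_30 = 1·10 + 10·12 + 11·6 = 1
t_31 = 1·1 + 10·10 + 11·12 = 12
t_32 = 1·12 + 10·1 + 11·10 = 2
t_33 = 1·2 + 10·12 + 11·1 = 3
t_34 = 1·3 + 10·2 + 11·12 = 12
t_35 = 1·12 + 10·3 + 11·2 = 12
t_36 = 1·12 + 10·12 + 11·3 = 9
t_37 = 1·9 + 10·12 + 11·12 = 1
t_38 = 1·1 + 10·9 + 11·12 = 2
t_39 = 1·2 + 10·1 + 11·9 = 7
t_40 = 1·7 + 10·2 + 11·1 = 12
t_41 = 1·12 + 10·7 + 11·2 = 0
t_42 = 1·0 + 10·12 + 11·7 = 2
t_43 = 1·2 + 10·0 + 11·12 = 4
t_44 = 1·4 + 10·2 + 11·0 = 11
t_45 = 1·11 + 10·4 + 11·2 = 8
t_46 = 1·8 + 10·11 + 11·4 = 6
t_47 = 1·6 + 10·8 + 11·11 = 12
t_48 = 1·12 + 10·6 + 11·8 = 4
t_49 = 1·4 + 10·12 + 11·6 = 8
t_50 = 1·8 + 10·4 + 11·12 = 11
t_51 = 1·11 + 10·8 + 11·4 = 5
t_52 = 1·5 + 10·11 + 11·8 = 8
t_53 = 1·8 + 10·5 + 11·11 = 10
t_54 = 1·10 + 10·8 + 11·5 = 2
t_55 = 1·2 + 10·10 + 11·8 = 8
t_56 = 1·8 + 10·2 + 11·10 = 8
t_57 = 1·8 + 10·8 + 11·2 = 6
t_58 = 1·6 + 10·8 + 11·8 = 5
t_59 = 1·5 + 10·6 + 11·8 = 10
t_60 = 1·10 + 10·5 + 11·6 = 9
t_61 = 1·9 + 10·10 + 11·5 = 8
t_62 = 1·8 + 10·9 + 11·10 = 0
t_63 = 1·0 + 10·8 + 11·9 = 10
t_64 = 1·10 + 10·0 + 11·8 = 7
t_65 = 1·7 + 10·10 + 11·0 = 3
t_66 = 1·3 + 10·7 + 11·10 = 1
t_67 = 1·1 + 10·3 + 11·7 = 4
t_68 = 1·4 + 10·1 + 11·3 = 8
t_69 = 1·8 + 10·4 + 11·1 = 7
t_70 = 1·7 + 10·8 + 11·4 = 1
t_71 = 1·1 + 10·7 + 11·8 = 3
t_72 = 1·3 + 10·1 + 11·7 = 12
t_73 = 1·12 + 10·3 + 11·1 = 1
t_74 = 1·1 + 10·12 + 11·3 = 11
t_75 = 1·11 + 10·1 + 11·12 = 10
t_76 = 1·10 + 10·11 + 11·1 = 1
t_77 = 1·1 + 10·10 + 11·11 = 1
t_78 = 1·1 + 10·1 + 11·10 = 4
t_79 = 1·4 + 10·1 + 11·1 = 12
t_80 = 1·12 + 10·4 + 11·1 = 11
t_81 = 1·11 + 10·12 + 11·4 = 6
t_82 = 1·6 + 10·11 + 11·12 = 1
t_83 = 1·1 + 10·6 + 11·11 = 0
t_84 = 1·0 + 10·1 + 11·6 = 11
t_85 = 1·11 + 10·0 + 11·1 = 9
t_86 = 1·9 + 10·11 + 11·0 = 2
t_87 = 1·2 + 10·9 + 11·11 = 5
t_88 = 1·5 + 10·2 + 11·9 = 7
t_89 = 1·7 + 10·5 + 11·2 = 1
t_90 = 1·1 + 10·7 + 11·5 = 9
t_91 = 1·9 + 10·1 + 11·7 = 5
t_92 = 1·5 + 10·9 + 11·1 = 2
t_93 = 1·2 + 10·5 + 11·9 = 8
t_94 = 1·8 + 10·2 + 11·5 = 5
t_95 = 1·5 + 10·8 + 11·2 = 3
t_96 = 1·3 + 10·5 + 11·8 = 11
t_97 = 1·11 + 10·3 + 11·5 = 5
t_98 = 1·5 + 10·11 + 11·3 = 5
t_99 = 1·5 + 10·5 + 11·11 = 7
t_100 = 1·7 + 10·5 + 11·5 = 8
t_101 = 1·8 + 10·7 + 11·5 = 3
t_102 = 1·3 + 10·8 + 11·7 = 4
t_103 = 1·4 + 10·3 + 11·8 = 5
t_104 = 1·5 + 10·4 + 11·3 = 0
t_105 = 1·0 + 10·5 + 11·4 = 3
t_106 = 1·3 + 10·0 + 11·5 = 6
t_107 = 1·6 + 10·3 + 11·0 = 10
t_108 = 1·10 + 10·6 + 11·3 = 12
t_109 = 1·12 + 10·10 + 11·6 = 9
t_110 = 1·9 + 10·12 + 11·10 = 5
t_111 = 1·5 + 10·9 + 11·12 = 6
t_112 = 1·6 + 10·5 + 11·9 = 12
t_113 = 1·12 + 10·6 + 11·5 = 10
t_114 = 1·10 + 10·12 + 11·6 = 1
t_115 = 1·1 + 10·10 + 11·12 = 12
t_116 = 1·12 + 10·1 + 11·10 = 2
t_117 = 1·2 + 10·12 + 11·1 = 3
t_118 = 1·3 + 10·2 + 11·12 = 12
t_119 = 1·12 + 10·3 + 11·2 = 12
t_120 = 1·12 + 10·12 + 11·3 = 9
t_121 = 1·9 + 10·12 + 11·12 = 1
t_122 = 1·1 + 10·9 + 11·12 = 2
t_123 = 1·2 + 10·1 + 11·9 = 7
t_124 = 1·7 + 10·2 + 11·1 = 12
t_125 = 1·12 + 10·7 + 11·2 = 0
t_126 = 1·0 + 10·12 + 11·7 = 2
t_127 = 1·2 + 10·0 + 11·12 = 4
t_128 = 1·4 + 10·2 + 11·0 = 11
t_129 = 1·11 + 10·4 + 11·2 = 8
t_130 = 1·8 + 10·11 + 11·4 = 6
t_131 = 1·6 + 10·8 + 11·11 = 12
t_132 = 1·12 + 10·6 + 11·8 = 4
t_133 = 1·4 + 10·12 + 11·6 = 8
t_134 = 1·8 + 10·4 + 11·12 = 11
t_135 = 1·11 + 10·8 + 11·4 = 5
t_136 = 1·5 + 10·11 + 11·8 = 8
t_137 = 1·8 + 10·5 + 11·11 = 10
t_138 = 1·10 + 10·8 + 11·5 = 2
t_139 = 1·2 + 10·10 + 11·8 = 8

8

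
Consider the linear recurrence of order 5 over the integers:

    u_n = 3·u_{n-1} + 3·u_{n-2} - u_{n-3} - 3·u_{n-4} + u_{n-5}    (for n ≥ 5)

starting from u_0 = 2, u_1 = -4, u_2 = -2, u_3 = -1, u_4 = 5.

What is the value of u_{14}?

u_5 = 3·5 + 3·-1 + -1·-2 + -3·-4 + 1·2 = 28
u_6 = 3·28 + 3·5 + -1·-1 + -3·-2 + 1·-4 = 102
u_7 = 3·102 + 3·28 + -1·5 + -3·-1 + 1·-2 = 386
u_8 = 3·386 + 3·102 + -1·28 + -3·5 + 1·-1 = 1420
u_9 = 3·1420 + 3·386 + -1·102 + -3·28 + 1·5 = 5237
u_10 = 3·5237 + 3·1420 + -1·386 + -3·102 + 1·28 = 19307
u_11 = 3·19307 + 3·5237 + -1·1420 + -3·386 + 1·102 = 71156
u_12 = 3·71156 + 3·19307 + -1·5237 + -3·1420 + 1·386 = 262278
u_13 = 3·262278 + 3·71156 + -1·19307 + -3·5237 + 1·1420 = 966704
u_14 = 3·966704 + 3·262278 + -1·71156 + -3·19307 + 1·5237 = 3563106

3563106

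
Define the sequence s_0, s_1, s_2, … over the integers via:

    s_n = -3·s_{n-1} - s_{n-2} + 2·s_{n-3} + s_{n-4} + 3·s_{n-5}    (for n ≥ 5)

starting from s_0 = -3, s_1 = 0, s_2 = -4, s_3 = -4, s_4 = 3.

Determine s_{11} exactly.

-3318

s_5 = -3·3 + -1·-4 + 2·-4 + 1·0 + 3·-3 = -22
s_6 = -3·-22 + -1·3 + 2·-4 + 1·-4 + 3·0 = 51
s_7 = -3·51 + -1·-22 + 2·3 + 1·-4 + 3·-4 = -141
s_8 = -3·-141 + -1·51 + 2·-22 + 1·3 + 3·-4 = 319
s_9 = -3·319 + -1·-141 + 2·51 + 1·-22 + 3·3 = -727
s_10 = -3·-727 + -1·319 + 2·-141 + 1·51 + 3·-22 = 1565
s_11 = -3·1565 + -1·-727 + 2·319 + 1·-141 + 3·51 = -3318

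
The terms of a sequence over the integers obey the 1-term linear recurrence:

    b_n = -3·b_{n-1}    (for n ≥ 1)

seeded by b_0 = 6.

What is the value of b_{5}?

b_1 = -3·6 = -18
b_2 = -3·-18 = 54
b_3 = -3·54 = -162
b_4 = -3·-162 = 486
b_5 = -3·486 = -1458

-1458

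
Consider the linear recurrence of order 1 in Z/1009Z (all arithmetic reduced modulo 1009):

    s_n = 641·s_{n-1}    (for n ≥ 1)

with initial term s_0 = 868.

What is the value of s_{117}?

1

s_1 = 641·868 = 429
s_2 = 641·429 = 541
s_3 = 641·541 = 694
s_4 = 641·694 = 894
s_5 = 641·894 = 951
s_6 = 641·951 = 155
s_7 = 641·155 = 473
s_8 = 641·473 = 493
s_9 = 641·493 = 196
s_10 = 641·196 = 520
s_11 = 641·520 = 350
s_12 = 641·350 = 352
s_13 = 641·352 = 625
s_14 = 641·625 = 52
s_15 = 641·52 = 35
s_16 = 641·35 = 237
s_17 = 641·237 = 567
s_18 = 641·567 = 207
s_19 = 641·207 = 508
s_20 = 641·508 = 730
s_21 = 641·730 = 763
s_22 = 641·763 = 727
s_23 = 641·727 = 858
s_24 = 641·858 = 73
s_25 = 641·73 = 379
s_26 = 641·379 = 779
s_27 = 641·779 = 893
s_28 = 641·893 = 310
s_29 = 641·310 = 946
s_30 = 641·946 = 986
s_31 = 641·986 = 392
s_32 = 641·392 = 31
s_33 = 641·31 = 700
s_34 = 641·700 = 704
s_35 = 641·704 = 241
s_36 = 641·241 = 104
s_37 = 641·104 = 70
s_38 = 641·70 = 474
s_39 = 641·474 = 125
s_40 = 641·125 = 414
s_41 = 641·414 = 7
s_42 = 641·7 = 451
s_43 = 641·451 = 517
s_44 = 641·517 = 445
s_45 = 641·445 = 707
s_46 = 641·707 = 146
s_47 = 641·146 = 758
s_48 = 641·758 = 549
s_49 = 641·549 = 777
s_50 = 641·777 = 620
s_51 = 641·620 = 883
s_52 = 641·883 = 963
s_53 = 641·963 = 784
s_54 = 641·784 = 62
s_55 = 641·62 = 391
s_56 = 641·391 = 399
s_57 = 641·399 = 482
s_58 = 641·482 = 208
s_59 = 641·208 = 140
s_60 = 641·140 = 948
s_61 = 641·948 = 250
s_62 = 641·250 = 828
s_63 = 641·828 = 14
s_64 = 641·14 = 902
s_65 = 641·902 = 25
s_66 = 641·25 = 890
s_67 = 641·890 = 405
s_68 = 641·405 = 292
s_69 = 641·292 = 507
s_70 = 641·507 = 89
s_71 = 641·89 = 545
s_72 = 641·545 = 231
s_73 = 641·231 = 757
s_74 = 641·757 = 917
s_75 = 641·917 = 559
s_76 = 641·559 = 124
s_77 = 641·124 = 782
s_78 = 641·782 = 798
s_79 = 641·798 = 964
s_80 = 641·964 = 416
s_81 = 641·416 = 280
s_82 = 641·280 = 887
s_83 = 641·887 = 500
s_84 = 641·500 = 647
s_85 = 641·647 = 28
s_86 = 641·28 = 795
s_87 = 641·795 = 50
s_88 = 641·50 = 771
s_89 = 641·771 = 810
s_90 = 641·810 = 584
s_91 = 641·584 = 5
s_92 = 641·5 = 178
s_93 = 641·178 = 81
s_94 = 641·81 = 462
s_95 = 641·462 = 505
s_96 = 641·505 = 825
s_97 = 641·825 = 109
s_98 = 641·109 = 248
s_99 = 641·248 = 555
s_100 = 641·555 = 587
s_101 = 641·587 = 919
s_102 = 641·919 = 832
s_103 = 641·832 = 560
s_104 = 641·560 = 765
s_105 = 641·765 = 1000
s_106 = 641·1000 = 285
s_107 = 641·285 = 56
s_108 = 641·56 = 581
s_109 = 641·581 = 100
s_110 = 641·100 = 533
s_111 = 641·533 = 611
s_112 = 641·611 = 159
s_113 = 641·159 = 10
s_114 = 641·10 = 356
s_115 = 641·356 = 162
s_116 = 641·162 = 924
s_117 = 641·924 = 1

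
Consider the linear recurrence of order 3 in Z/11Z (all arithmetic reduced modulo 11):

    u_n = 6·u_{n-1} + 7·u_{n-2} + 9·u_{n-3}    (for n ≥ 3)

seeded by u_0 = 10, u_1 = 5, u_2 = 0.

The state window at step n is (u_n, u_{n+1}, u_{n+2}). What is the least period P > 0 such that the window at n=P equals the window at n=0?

n=0: window = (10, 5, 0)
n=1: window = (5, 0, 4)
n=2: window = (0, 4, 3)
n=3: window = (4, 3, 2)
n=4: window = (3, 2, 3)
n=5: window = (2, 3, 4)
n=6: window = (3, 4, 8)
n=7: window = (4, 8, 4)
n=8: window = (8, 4, 6)
n=9: window = (4, 6, 4)
n=10: window = (6, 4, 3)
n=11: window = (4, 3, 1)
n=12: window = (3, 1, 8)
n=13: window = (1, 8, 5)
n=14: window = (8, 5, 7)
n=15: window = (5, 7, 6)
n=16: window = (7, 6, 9)
n=17: window = (6, 9, 5)
n=18: window = (9, 5, 4)
n=19: window = (5, 4, 8)
n=20: window = (4, 8, 0)
n=21: window = (8, 0, 4)
n=22: window = (0, 4, 8)
n=23: window = (4, 8, 10)
n=24: window = (8, 10, 9)
n=25: window = (10, 9, 9)
n=26: window = (9, 9, 9)
n=27: window = (9, 9, 0)
n=28: window = (9, 0, 1)
n=29: window = (0, 1, 10)
n=30: window = (1, 10, 1)
n=31: window = (10, 1, 8)
n=32: window = (1, 8, 2)
n=33: window = (8, 2, 0)
n=34: window = (2, 0, 9)
n=35: window = (0, 9, 6)
n=36: window = (9, 6, 0)
n=37: window = (6, 0, 2)
n=38: window = (0, 2, 0)
n=39: window = (2, 0, 3)
n=40: window = (0, 3, 3)
…
n=663: window = (10, 6, 10)
n=664: window = (6, 10, 5)
n=665: window = (10, 5, 0)
window at n=665 equals window at n=0 → period = 665

665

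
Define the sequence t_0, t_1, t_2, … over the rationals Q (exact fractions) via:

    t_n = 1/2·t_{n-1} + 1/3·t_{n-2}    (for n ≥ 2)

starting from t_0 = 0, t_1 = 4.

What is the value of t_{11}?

t_2 = 1/2·4 + 1/3·0 = 2
t_3 = 1/2·2 + 1/3·4 = 7/3
t_4 = 1/2·7/3 + 1/3·2 = 11/6
t_5 = 1/2·11/6 + 1/3·7/3 = 61/36
t_6 = 1/2·61/36 + 1/3·11/6 = 35/24
t_7 = 1/2·35/24 + 1/3·61/36 = 559/432
t_8 = 1/2·559/432 + 1/3·35/24 = 979/864
t_9 = 1/2·979/864 + 1/3·559/432 = 5173/5184
t_10 = 1/2·5173/5184 + 1/3·979/864 = 9089/10368
t_11 = 1/2·9089/10368 + 1/3·5173/5184 = 47959/62208

47959/62208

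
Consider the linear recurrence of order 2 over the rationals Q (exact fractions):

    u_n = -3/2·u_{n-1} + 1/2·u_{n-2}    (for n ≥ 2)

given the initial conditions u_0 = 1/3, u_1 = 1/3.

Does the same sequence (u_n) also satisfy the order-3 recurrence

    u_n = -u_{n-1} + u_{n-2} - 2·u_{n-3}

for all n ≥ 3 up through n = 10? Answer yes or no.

no

Terms u_0..u_10: 1/3, 1/3, -1/3, 2/3, -7/6, 25/12, -89/24, 317/48, -1129/96, 4021/192, -14321/384
n=3: candidate gives 0, actual u_3 = 2/3 ✗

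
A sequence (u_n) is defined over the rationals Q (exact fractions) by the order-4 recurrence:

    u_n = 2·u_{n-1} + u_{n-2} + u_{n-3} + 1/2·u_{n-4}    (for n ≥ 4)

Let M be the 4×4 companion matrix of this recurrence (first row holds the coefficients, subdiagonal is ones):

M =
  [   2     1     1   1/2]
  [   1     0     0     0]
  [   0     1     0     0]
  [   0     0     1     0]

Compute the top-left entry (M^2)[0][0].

(M^2)[0][0] is the top entry after applying M 2 times to the unit state (1, 0, 0, 0). Equivalently it is h_{5} for the auxiliary sequence (h_n) obeying the same recurrence with h_3 = 1 and h_i = 0 for 0 ≤ i < 3:
h_4 = 2·1 + 1·0 + 1·0 + 1/2·0 = 2
h_5 = 2·2 + 1·1 + 1·0 + 1/2·0 = 5

5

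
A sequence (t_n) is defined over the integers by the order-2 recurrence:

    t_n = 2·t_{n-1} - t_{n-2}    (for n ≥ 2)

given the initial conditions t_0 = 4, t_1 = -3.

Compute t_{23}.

t_2 = 2·-3 + -1·4 = -10
t_3 = 2·-10 + -1·-3 = -17
t_4 = 2·-17 + -1·-10 = -24
t_5 = 2·-24 + -1·-17 = -31
t_6 = 2·-31 + -1·-24 = -38
t_7 = 2·-38 + -1·-31 = -45
t_8 = 2·-45 + -1·-38 = -52
t_9 = 2·-52 + -1·-45 = -59
t_10 = 2·-59 + -1·-52 = -66
t_11 = 2·-66 + -1·-59 = -73
t_12 = 2·-73 + -1·-66 = -80
t_13 = 2·-80 + -1·-73 = -87
t_14 = 2·-87 + -1·-80 = -94
t_15 = 2·-94 + -1·-87 = -101
t_16 = 2·-101 + -1·-94 = -108
t_17 = 2·-108 + -1·-101 = -115
t_18 = 2·-115 + -1·-108 = -122
t_19 = 2·-122 + -1·-115 = -129
t_20 = 2·-129 + -1·-122 = -136
t_21 = 2·-136 + -1·-129 = -143
t_22 = 2·-143 + -1·-136 = -150
t_23 = 2·-150 + -1·-143 = -157

-157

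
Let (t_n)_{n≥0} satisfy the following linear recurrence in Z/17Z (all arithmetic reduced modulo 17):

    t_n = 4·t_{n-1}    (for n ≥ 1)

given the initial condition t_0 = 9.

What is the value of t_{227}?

t_1 = 4·9 = 2
t_2 = 4·2 = 8
t_3 = 4·8 = 15
t_4 = 4·15 = 9
(t_4) = (9) = (t_0), so the sequence has period 4.
227 ≡ 3 (mod 4), hence t_227 = t_3 = 15.

15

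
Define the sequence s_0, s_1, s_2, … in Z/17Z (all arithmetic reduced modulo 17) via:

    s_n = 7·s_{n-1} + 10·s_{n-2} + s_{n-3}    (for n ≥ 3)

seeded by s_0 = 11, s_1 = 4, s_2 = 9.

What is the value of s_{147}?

12

s_3 = 7·9 + 10·4 + 1·11 = 12
s_4 = 7·12 + 10·9 + 1·4 = 8
s_5 = 7·8 + 10·12 + 1·9 = 15
s_6 = 7·15 + 10·8 + 1·12 = 10
s_7 = 7·10 + 10·15 + 1·8 = 7
s_8 = 7·7 + 10·10 + 1·15 = 11
s_9 = 7·11 + 10·7 + 1·10 = 4
s_10 = 7·4 + 10·11 + 1·7 = 9
(s_8, s_9, s_10) = (11, 4, 9) = (s_0, s_1, s_2), so the sequence has period 8.
147 ≡ 3 (mod 8), hence s_147 = s_3 = 12.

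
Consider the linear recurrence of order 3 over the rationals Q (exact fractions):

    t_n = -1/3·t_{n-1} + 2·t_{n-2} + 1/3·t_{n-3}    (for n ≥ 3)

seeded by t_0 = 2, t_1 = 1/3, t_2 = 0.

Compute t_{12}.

t_3 = -1/3·0 + 2·1/3 + 1/3·2 = 4/3
t_4 = -1/3·4/3 + 2·0 + 1/3·1/3 = -1/3
t_5 = -1/3·-1/3 + 2·4/3 + 1/3·0 = 25/9
t_6 = -1/3·25/9 + 2·-1/3 + 1/3·4/3 = -31/27
t_7 = -1/3·-31/27 + 2·25/9 + 1/3·-1/3 = 472/81
t_8 = -1/3·472/81 + 2·-31/27 + 1/3·25/9 = -805/243
t_9 = -1/3·-805/243 + 2·472/81 + 1/3·-31/27 = 9022/729
t_10 = -1/3·9022/729 + 2·-805/243 + 1/3·472/81 = -19264/2187
t_11 = -1/3·-19264/2187 + 2·9022/729 + 1/3·-805/243 = 174415/6561
t_12 = -1/3·174415/6561 + 2·-19264/2187 + 1/3·9022/729 = -439969/19683

-439969/19683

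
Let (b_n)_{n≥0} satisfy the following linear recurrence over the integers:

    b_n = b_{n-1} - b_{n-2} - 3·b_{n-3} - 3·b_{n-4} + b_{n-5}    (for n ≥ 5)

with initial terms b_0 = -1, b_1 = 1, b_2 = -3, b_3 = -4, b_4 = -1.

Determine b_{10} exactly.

b_5 = 1·-1 + -1·-4 + -3·-3 + -3·1 + 1·-1 = 8
b_6 = 1·8 + -1·-1 + -3·-4 + -3·-3 + 1·1 = 31
b_7 = 1·31 + -1·8 + -3·-1 + -3·-4 + 1·-3 = 35
b_8 = 1·35 + -1·31 + -3·8 + -3·-1 + 1·-4 = -21
b_9 = 1·-21 + -1·35 + -3·31 + -3·8 + 1·-1 = -174
b_10 = 1·-174 + -1·-21 + -3·35 + -3·31 + 1·8 = -343

-343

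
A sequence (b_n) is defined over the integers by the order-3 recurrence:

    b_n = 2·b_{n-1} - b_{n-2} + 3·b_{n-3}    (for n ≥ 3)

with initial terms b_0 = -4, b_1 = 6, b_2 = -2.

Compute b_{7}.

b_3 = 2·-2 + -1·6 + 3·-4 = -22
b_4 = 2·-22 + -1·-2 + 3·6 = -24
b_5 = 2·-24 + -1·-22 + 3·-2 = -32
b_6 = 2·-32 + -1·-24 + 3·-22 = -106
b_7 = 2·-106 + -1·-32 + 3·-24 = -252

-252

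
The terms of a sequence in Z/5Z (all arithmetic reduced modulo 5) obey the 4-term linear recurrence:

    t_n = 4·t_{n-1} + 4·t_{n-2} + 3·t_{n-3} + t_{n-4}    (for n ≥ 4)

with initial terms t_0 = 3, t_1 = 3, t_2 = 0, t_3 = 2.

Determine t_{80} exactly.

0

t_4 = 4·2 + 4·0 + 3·3 + 1·3 = 0
t_5 = 4·0 + 4·2 + 3·0 + 1·3 = 1
t_6 = 4·1 + 4·0 + 3·2 + 1·0 = 0
t_7 = 4·0 + 4·1 + 3·0 + 1·2 = 1
t_8 = 4·1 + 4·0 + 3·1 + 1·0 = 2
t_9 = 4·2 + 4·1 + 3·0 + 1·1 = 3
t_10 = 4·3 + 4·2 + 3·1 + 1·0 = 3
t_11 = 4·3 + 4·3 + 3·2 + 1·1 = 1
t_12 = 4·1 + 4·3 + 3·3 + 1·2 = 2
t_13 = 4·2 + 4·1 + 3·3 + 1·3 = 4
t_14 = 4·4 + 4·2 + 3·1 + 1·3 = 0
t_15 = 4·0 + 4·4 + 3·2 + 1·1 = 3
t_16 = 4·3 + 4·0 + 3·4 + 1·2 = 1
t_17 = 4·1 + 4·3 + 3·0 + 1·4 = 0
t_18 = 4·0 + 4·1 + 3·3 + 1·0 = 3
t_19 = 4·3 + 4·0 + 3·1 + 1·3 = 3
t_20 = 4·3 + 4·3 + 3·0 + 1·1 = 0
t_21 = 4·0 + 4·3 + 3·3 + 1·0 = 1
t_22 = 4·1 + 4·0 + 3·3 + 1·3 = 1
t_23 = 4·1 + 4·1 + 3·0 + 1·3 = 1
t_24 = 4·1 + 4·1 + 3·1 + 1·0 = 1
t_25 = 4·1 + 4·1 + 3·1 + 1·1 = 2
t_26 = 4·2 + 4·1 + 3·1 + 1·1 = 1
t_27 = 4·1 + 4·2 + 3·1 + 1·1 = 1
t_28 = 4·1 + 4·1 + 3·2 + 1·1 = 0
t_29 = 4·0 + 4·1 + 3·1 + 1·2 = 4
t_30 = 4·4 + 4·0 + 3·1 + 1·1 = 0
t_31 = 4·0 + 4·4 + 3·0 + 1·1 = 2
t_32 = 4·2 + 4·0 + 3·4 + 1·0 = 0
t_33 = 4·0 + 4·2 + 3·0 + 1·4 = 2
t_34 = 4·2 + 4·0 + 3·2 + 1·0 = 4
t_35 = 4·4 + 4·2 + 3·0 + 1·2 = 1
t_36 = 4·1 + 4·4 + 3·2 + 1·0 = 1
t_37 = 4·1 + 4·1 + 3·4 + 1·2 = 2
t_38 = 4·2 + 4·1 + 3·1 + 1·4 = 4
t_39 = 4·4 + 4·2 + 3·1 + 1·1 = 3
t_40 = 4·3 + 4·4 + 3·2 + 1·1 = 0
t_41 = 4·0 + 4·3 + 3·4 + 1·2 = 1
t_42 = 4·1 + 4·0 + 3·3 + 1·4 = 2
t_43 = 4·2 + 4·1 + 3·0 + 1·3 = 0
t_44 = 4·0 + 4·2 + 3·1 + 1·0 = 1
t_45 = 4·1 + 4·0 + 3·2 + 1·1 = 1
t_46 = 4·1 + 4·1 + 3·0 + 1·2 = 0
t_47 = 4·0 + 4·1 + 3·1 + 1·0 = 2
t_48 = 4·2 + 4·0 + 3·1 + 1·1 = 2
t_49 = 4·2 + 4·2 + 3·0 + 1·1 = 2
t_50 = 4·2 + 4·2 + 3·2 + 1·0 = 2
t_51 = 4·2 + 4·2 + 3·2 + 1·2 = 4
t_52 = 4·4 + 4·2 + 3·2 + 1·2 = 2
t_53 = 4·2 + 4·4 + 3·2 + 1·2 = 2
t_54 = 4·2 + 4·2 + 3·4 + 1·2 = 0
t_55 = 4·0 + 4·2 + 3·2 + 1·4 = 3
t_56 = 4·3 + 4·0 + 3·2 + 1·2 = 0
t_57 = 4·0 + 4·3 + 3·0 + 1·2 = 4
t_58 = 4·4 + 4·0 + 3·3 + 1·0 = 0
t_59 = 4·0 + 4·4 + 3·0 + 1·3 = 4
t_60 = 4·4 + 4·0 + 3·4 + 1·0 = 3
t_61 = 4·3 + 4·4 + 3·0 + 1·4 = 2
t_62 = 4·2 + 4·3 + 3·4 + 1·0 = 2
t_63 = 4·2 + 4·2 + 3·3 + 1·4 = 4
t_64 = 4·4 + 4·2 + 3·2 + 1·3 = 3
t_65 = 4·3 + 4·4 + 3·2 + 1·2 = 1
t_66 = 4·1 + 4·3 + 3·4 + 1·2 = 0
t_67 = 4·0 + 4·1 + 3·3 + 1·4 = 2
t_68 = 4·2 + 4·0 + 3·1 + 1·3 = 4
t_69 = 4·4 + 4·2 + 3·0 + 1·1 = 0
t_70 = 4·0 + 4·4 + 3·2 + 1·0 = 2
t_71 = 4·2 + 4·0 + 3·4 + 1·2 = 2
t_72 = 4·2 + 4·2 + 3·0 + 1·4 = 0
t_73 = 4·0 + 4·2 + 3·2 + 1·0 = 4
t_74 = 4·4 + 4·0 + 3·2 + 1·2 = 4
t_75 = 4·4 + 4·4 + 3·0 + 1·2 = 4
t_76 = 4·4 + 4·4 + 3·4 + 1·0 = 4
t_77 = 4·4 + 4·4 + 3·4 + 1·4 = 3
t_78 = 4·3 + 4·4 + 3·4 + 1·4 = 4
t_79 = 4·4 + 4·3 + 3·4 + 1·4 = 4
t_80 = 4·4 + 4·4 + 3·3 + 1·4 = 0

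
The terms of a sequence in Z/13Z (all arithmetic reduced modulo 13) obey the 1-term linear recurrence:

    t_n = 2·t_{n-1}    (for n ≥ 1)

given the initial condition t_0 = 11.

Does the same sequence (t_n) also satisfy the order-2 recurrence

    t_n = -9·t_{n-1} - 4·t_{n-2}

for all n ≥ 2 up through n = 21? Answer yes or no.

yes

Terms t_0..t_21: 11, 9, 5, 10, 7, 1, 2, 4, 8, 3, 6, 12, 11, 9, 5, 10, 7, 1, 2, 4, 8, 3
n=2: candidate gives 5, actual t_2 = 5 ✓
n=3: candidate gives 10, actual t_3 = 10 ✓
n=4: candidate gives 7, actual t_4 = 7 ✓
n=5: candidate gives 1, actual t_5 = 1 ✓
n=6: candidate gives 2, actual t_6 = 2 ✓
n=7: candidate gives 4, actual t_7 = 4 ✓
n=8: candidate gives 8, actual t_8 = 8 ✓
n=9: candidate gives 3, actual t_9 = 3 ✓
n=10: candidate gives 6, actual t_10 = 6 ✓
n=11: candidate gives 12, actual t_11 = 12 ✓
n=12: candidate gives 11, actual t_12 = 11 ✓
n=13: candidate gives 9, actual t_13 = 9 ✓
n=14: candidate gives 5, actual t_14 = 5 ✓
n=15: candidate gives 10, actual t_15 = 10 ✓
n=16: candidate gives 7, actual t_16 = 7 ✓
n=17: candidate gives 1, actual t_17 = 1 ✓
n=18: candidate gives 2, actual t_18 = 2 ✓
n=19: candidate gives 4, actual t_19 = 4 ✓
n=20: candidate gives 8, actual t_20 = 8 ✓
n=21: candidate gives 3, actual t_21 = 3 ✓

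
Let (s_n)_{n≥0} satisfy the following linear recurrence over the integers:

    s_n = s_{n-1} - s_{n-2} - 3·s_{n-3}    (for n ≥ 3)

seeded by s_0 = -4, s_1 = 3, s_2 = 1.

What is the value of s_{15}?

4354

s_3 = 1·1 + -1·3 + -3·-4 = 10
s_4 = 1·10 + -1·1 + -3·3 = 0
s_5 = 1·0 + -1·10 + -3·1 = -13
s_6 = 1·-13 + -1·0 + -3·10 = -43
s_7 = 1·-43 + -1·-13 + -3·0 = -30
s_8 = 1·-30 + -1·-43 + -3·-13 = 52
s_9 = 1·52 + -1·-30 + -3·-43 = 211
s_10 = 1·211 + -1·52 + -3·-30 = 249
s_11 = 1·249 + -1·211 + -3·52 = -118
s_12 = 1·-118 + -1·249 + -3·211 = -1000
s_13 = 1·-1000 + -1·-118 + -3·249 = -1629
s_14 = 1·-1629 + -1·-1000 + -3·-118 = -275
s_15 = 1·-275 + -1·-1629 + -3·-1000 = 4354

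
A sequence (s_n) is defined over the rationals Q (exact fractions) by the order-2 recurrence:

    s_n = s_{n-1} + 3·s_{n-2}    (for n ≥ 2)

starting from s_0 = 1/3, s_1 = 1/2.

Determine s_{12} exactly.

5763

s_2 = 1·1/2 + 3·1/3 = 3/2
s_3 = 1·3/2 + 3·1/2 = 3
s_4 = 1·3 + 3·3/2 = 15/2
s_5 = 1·15/2 + 3·3 = 33/2
s_6 = 1·33/2 + 3·15/2 = 39
s_7 = 1·39 + 3·33/2 = 177/2
s_8 = 1·177/2 + 3·39 = 411/2
s_9 = 1·411/2 + 3·177/2 = 471
s_10 = 1·471 + 3·411/2 = 2175/2
s_11 = 1·2175/2 + 3·471 = 5001/2
s_12 = 1·5001/2 + 3·2175/2 = 5763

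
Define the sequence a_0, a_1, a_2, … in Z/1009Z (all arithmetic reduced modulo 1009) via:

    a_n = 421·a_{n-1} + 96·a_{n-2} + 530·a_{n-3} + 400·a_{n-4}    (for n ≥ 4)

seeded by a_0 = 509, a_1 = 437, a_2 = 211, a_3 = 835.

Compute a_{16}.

813

a_4 = 421·835 + 96·211 + 530·437 + 400·509 = 810
a_5 = 421·810 + 96·835 + 530·211 + 400·437 = 491
a_6 = 421·491 + 96·810 + 530·835 + 400·211 = 185
a_7 = 421·185 + 96·491 + 530·810 + 400·835 = 401
a_8 = 421·401 + 96·185 + 530·491 + 400·810 = 944
a_9 = 421·944 + 96·401 + 530·185 + 400·491 = 863
a_10 = 421·863 + 96·944 + 530·401 + 400·185 = 880
a_11 = 421·880 + 96·863 + 530·944 + 400·401 = 112
a_12 = 421·112 + 96·880 + 530·863 + 400·944 = 0
a_13 = 421·0 + 96·112 + 530·880 + 400·863 = 17
a_14 = 421·17 + 96·0 + 530·112 + 400·880 = 791
a_15 = 421·791 + 96·17 + 530·0 + 400·112 = 59
a_16 = 421·59 + 96·791 + 530·17 + 400·0 = 813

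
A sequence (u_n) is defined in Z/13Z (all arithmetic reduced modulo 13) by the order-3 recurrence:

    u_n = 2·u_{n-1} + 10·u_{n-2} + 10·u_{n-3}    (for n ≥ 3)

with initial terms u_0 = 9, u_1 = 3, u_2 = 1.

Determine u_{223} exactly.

u_3 = 2·1 + 10·3 + 10·9 = 5
u_4 = 2·5 + 10·1 + 10·3 = 11
u_5 = 2·11 + 10·5 + 10·1 = 4
u_6 = 2·4 + 10·11 + 10·5 = 12
u_7 = 2·12 + 10·4 + 10·11 = 5
u_8 = 2·5 + 10·12 + 10·4 = 1
Continuing the recurrence:
  u_9 = 3;  u_10 = 1;  u_11 = 3;  u_12 = 7;  u_13 = 2;  u_14 = 0
  u_15 = 12;  u_16 = 5;  u_17 = 0;  u_18 = 1;  u_19 = 0;  u_20 = 10
  u_21 = 4;  u_22 = 4;  u_23 = 5;  u_24 = 12;  u_25 = 10;  u_26 = 8
  u_27 = 2;  u_28 = 2;  u_29 = 0;  u_30 = 1;  u_31 = 9;  u_32 = 2
  u_33 = 0;  u_34 = 6;  u_35 = 6;  u_36 = 7;  u_37 = 4;  u_38 = 8
  u_39 = 9;  u_40 = 8;  u_41 = 4;  u_42 = 9;  u_43 = 8;  u_44 = 3
  u_45 = 7;  u_46 = 7;  u_47 = 10;  u_48 = 4;  u_49 = 9;  u_50 = 2
  u_51 = 4;  u_52 = 1;  u_53 = 10;  u_54 = 5;  u_55 = 3;  u_56 = 0
  u_57 = 2;  u_58 = 8;  u_59 = 10;  u_60 = 3;  u_61 = 4;  u_62 = 8
  u_63 = 8;  u_64 = 6;  u_65 = 3;  u_66 = 3;  u_67 = 5;  u_68 = 5
  u_69 = 12;  u_70 = 7;  u_71 = 2;  u_72 = 12;  u_73 = 10;  u_74 = 4
  u_75 = 7;  u_76 = 11;  u_77 = 2;  u_78 = 2;  u_79 = 4;  u_80 = 9
  u_81 = 0;  u_82 = 0;  u_83 = 12;  u_84 = 11;  u_85 = 12;  u_86 = 7
  u_87 = 10;  u_88 = 2;  u_89 = 5;  u_90 = 0;  u_91 = 5;  u_92 = 8
  u_93 = 1;  u_94 = 2;  u_95 = 3;  u_96 = 10;  u_97 = 5;  u_98 = 10
  u_99 = 1;  u_100 = 9;  u_101 = 11;  u_102 = 5;  u_103 = 2;  u_104 = 8
  u_105 = 8;  u_106 = 12;  u_107 = 2;  u_108 = 9;  u_109 = 2;  u_110 = 10
  u_111 = 0;  u_112 = 3;  u_113 = 2;  u_114 = 8;  u_115 = 1;  u_116 = 11
  u_117 = 8;  u_118 = 6;  u_119 = 7;  u_120 = 11;  u_121 = 9;  u_122 = 3
  u_123 = 11;  u_124 = 12;  u_125 = 8;  u_126 = 12;  u_127 = 3;  u_128 = 11
  u_129 = 3;  u_130 = 3;  u_131 = 3;  u_132 = 1;  u_133 = 10;  u_134 = 8
  u_135 = 9;  u_136 = 3;  u_137 = 7;  u_138 = 4;  u_139 = 4;  u_140 = 1
  u_141 = 4;  u_142 = 6;  u_143 = 10;  u_144 = 3;  u_145 = 10;  u_146 = 7
  u_147 = 1;  u_148 = 3;  u_149 = 8;  u_150 = 4;  u_151 = 1;  u_152 = 5
  u_153 = 8;  u_154 = 11;  u_155 = 9;  u_156 = 0;  u_157 = 5;  u_158 = 9
  u_159 = 3;  u_160 = 3;  u_161 = 9;  u_162 = 0;  u_163 = 3;  u_164 = 5
  u_165 = 1;  u_166 = 4;  u_167 = 3;  u_168 = 4;  u_169 = 0;  u_170 = 5
  u_171 = 11;  u_172 = 7;  u_173 = 5;  u_174 = 8;  u_175 = 6;  u_176 = 12
  u_177 = 8;  u_178 = 1;  u_179 = 7;  u_180 = 0;  u_181 = 2;  u_182 = 9
  u_183 = 12;  u_184 = 4;  u_185 = 10;  u_186 = 11;  u_187 = 6;  u_188 = 1
  u_189 = 3;  u_190 = 11;  u_191 = 10;  u_192 = 4;  u_193 = 10;  u_194 = 4
  u_195 = 5;  u_196 = 7;  u_197 = 0;  u_198 = 3;  u_199 = 11;  u_200 = 0
  u_201 = 10;  u_202 = 0;  u_203 = 9;  u_204 = 1;  u_205 = 1;  u_206 = 11
  u_207 = 3;  u_208 = 9;  u_209 = 2;  u_210 = 7;  u_211 = 7;  u_212 = 0
  u_213 = 10;  u_214 = 12;  u_215 = 7;  u_216 = 0;  u_217 = 8;  u_218 = 8
  u_219 = 5;  u_220 = 1;  u_221 = 2
u_222 = 2·2 + 10·1 + 10·5 = 12
u_223 = 2·12 + 10·2 + 10·1 = 2

2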